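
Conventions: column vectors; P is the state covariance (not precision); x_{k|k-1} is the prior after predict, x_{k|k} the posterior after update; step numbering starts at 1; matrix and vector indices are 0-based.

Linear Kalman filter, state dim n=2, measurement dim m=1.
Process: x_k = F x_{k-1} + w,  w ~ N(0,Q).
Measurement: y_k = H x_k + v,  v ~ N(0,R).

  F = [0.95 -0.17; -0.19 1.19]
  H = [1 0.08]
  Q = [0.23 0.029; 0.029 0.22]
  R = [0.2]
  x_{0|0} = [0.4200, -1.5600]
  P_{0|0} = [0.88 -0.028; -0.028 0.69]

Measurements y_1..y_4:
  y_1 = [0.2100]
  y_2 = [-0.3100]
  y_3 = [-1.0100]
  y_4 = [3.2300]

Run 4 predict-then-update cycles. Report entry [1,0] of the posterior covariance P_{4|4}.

P_post[1,0] = -0.4865

step 1: x^-=[0.6642, -1.9362]  P^-=[1.0532 -0.3020; -0.3020 1.2415]  S=[1.2128]  K=[0.8485; -0.1671]  nu=[-0.2993]  x^+=[0.4103, -1.8862]  P^+=[0.1801 -0.1300; -0.1300 1.2077]
step 2: x^-=[0.7104, -2.3225]  P^-=[0.4694 -0.3990; -0.3990 1.9955]  S=[0.6184]  K=[0.7075; -0.3871]  nu=[-0.8346]  x^+=[0.1199, -1.9994]  P^+=[0.1599 -0.2297; -0.2297 1.9028]
step 3: x^-=[0.4538, -2.4021]  P^-=[0.5035 -0.6518; -0.6518 3.0242]  S=[0.6185]  K=[0.7297; -0.6627]  nu=[-1.2716]  x^+=[-0.4741, -1.5594]  P^+=[0.1742 -0.3527; -0.3527 2.7526]
step 4: x^-=[-0.1853, -1.7656]  P^-=[0.5807 -0.9695; -0.9695 4.2837]  S=[0.6530]  K=[0.7705; -0.9599]  nu=[3.5565]  x^+=[2.5550, -5.1793]  P^+=[0.1930 -0.4865; -0.4865 3.6821]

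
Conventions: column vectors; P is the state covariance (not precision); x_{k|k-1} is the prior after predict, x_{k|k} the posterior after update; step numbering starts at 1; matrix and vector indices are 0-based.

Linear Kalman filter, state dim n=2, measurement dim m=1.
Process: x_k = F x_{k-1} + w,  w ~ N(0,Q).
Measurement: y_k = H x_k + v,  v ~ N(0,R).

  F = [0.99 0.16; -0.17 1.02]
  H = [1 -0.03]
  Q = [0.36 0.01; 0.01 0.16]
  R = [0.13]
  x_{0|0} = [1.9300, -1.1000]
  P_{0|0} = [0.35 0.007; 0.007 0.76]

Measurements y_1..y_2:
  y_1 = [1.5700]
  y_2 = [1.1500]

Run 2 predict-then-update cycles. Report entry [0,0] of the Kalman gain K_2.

step 1: x^-=[1.7347, -1.4501]  P^-=[0.7247 0.0820; 0.0820 0.9584]  S=[0.8507]  K=[0.8491; 0.0626]  nu=[-0.2082]  x^+=[1.5579, -1.4631]  P^+=[0.1115 0.0368; 0.0368 0.9551]
step 2: x^-=[1.3082, -1.7572]  P^-=[0.5054 0.1833; 0.1833 1.1441]  S=[0.6254]  K=[0.7993; 0.2381]  nu=[-0.2110]  x^+=[1.1396, -1.8075]  P^+=[0.1058 0.0642; 0.0642 1.1086]

K[0,0] = 0.7993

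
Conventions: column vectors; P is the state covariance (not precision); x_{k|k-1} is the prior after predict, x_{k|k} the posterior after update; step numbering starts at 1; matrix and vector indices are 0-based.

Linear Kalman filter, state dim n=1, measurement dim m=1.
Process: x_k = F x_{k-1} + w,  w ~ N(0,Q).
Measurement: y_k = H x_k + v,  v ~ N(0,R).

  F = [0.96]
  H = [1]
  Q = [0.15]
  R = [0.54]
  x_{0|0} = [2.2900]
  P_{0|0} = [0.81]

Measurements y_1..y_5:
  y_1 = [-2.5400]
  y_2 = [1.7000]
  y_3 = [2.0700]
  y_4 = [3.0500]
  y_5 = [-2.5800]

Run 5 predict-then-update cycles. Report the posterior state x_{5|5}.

step 1: x^-=[2.1984]  P^-=[0.8965]  S=[1.4365]  K=[0.6241]  nu=[-4.7384]  x^+=[-0.7588]  P^+=[0.3370]
step 2: x^-=[-0.7284]  P^-=[0.4606]  S=[1.0006]  K=[0.4603]  nu=[2.4284]  x^+=[0.3894]  P^+=[0.2486]
step 3: x^-=[0.3738]  P^-=[0.3791]  S=[0.9191]  K=[0.4125]  nu=[1.6962]  x^+=[1.0734]  P^+=[0.2227]
step 4: x^-=[1.0305]  P^-=[0.3553]  S=[0.8953]  K=[0.3968]  nu=[2.0195]  x^+=[1.8319]  P^+=[0.2143]
step 5: x^-=[1.7586]  P^-=[0.3475]  S=[0.8875]  K=[0.3915]  nu=[-4.3386]  x^+=[0.0599]  P^+=[0.2114]

x_post = [0.0599]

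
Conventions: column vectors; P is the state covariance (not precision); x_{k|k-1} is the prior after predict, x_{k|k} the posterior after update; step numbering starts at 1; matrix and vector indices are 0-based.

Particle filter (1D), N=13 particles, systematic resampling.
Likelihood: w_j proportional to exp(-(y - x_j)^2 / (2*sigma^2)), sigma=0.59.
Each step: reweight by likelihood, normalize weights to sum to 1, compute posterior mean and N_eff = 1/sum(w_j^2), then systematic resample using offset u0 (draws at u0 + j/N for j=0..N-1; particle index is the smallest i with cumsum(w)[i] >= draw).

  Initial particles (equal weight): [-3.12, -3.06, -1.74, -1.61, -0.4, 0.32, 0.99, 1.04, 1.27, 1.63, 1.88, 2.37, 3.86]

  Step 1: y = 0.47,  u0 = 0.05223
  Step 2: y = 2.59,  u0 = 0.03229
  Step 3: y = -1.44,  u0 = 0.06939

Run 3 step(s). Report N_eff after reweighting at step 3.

N_eff = 4.1217

step 1: w=[0.0000, 0.0000, 0.0003, 0.0006, 0.1047, 0.3007, 0.2106, 0.1947, 0.1238, 0.0449, 0.0179, 0.0017, 0.0000]  mean=0.7321  Neff=4.9673  idx=[4, 5, 5, 5, 5, 6, 6, 6, 7, 7, 8, 8, 9]
step 2: w=[0.0000, 0.0011, 0.0011, 0.0011, 0.0011, 0.0443, 0.0443, 0.0443, 0.0555, 0.0555, 0.1432, 0.1432, 0.4656]  mean=1.3708  Neff=3.7063  idx=[5, 7, 8, 10, 10, 11, 11, 12, 12, 12, 12, 12, 12]
step 3: w=[0.3080, 0.3080, 0.2164, 0.0390, 0.0390, 0.0390, 0.0390, 0.0020, 0.0020, 0.0020, 0.0020, 0.0020, 0.0020]  mean=1.0520  Neff=4.1217  idx=[0, 0, 0, 0, 1, 1, 1, 1, 2, 2, 3, 5, 9]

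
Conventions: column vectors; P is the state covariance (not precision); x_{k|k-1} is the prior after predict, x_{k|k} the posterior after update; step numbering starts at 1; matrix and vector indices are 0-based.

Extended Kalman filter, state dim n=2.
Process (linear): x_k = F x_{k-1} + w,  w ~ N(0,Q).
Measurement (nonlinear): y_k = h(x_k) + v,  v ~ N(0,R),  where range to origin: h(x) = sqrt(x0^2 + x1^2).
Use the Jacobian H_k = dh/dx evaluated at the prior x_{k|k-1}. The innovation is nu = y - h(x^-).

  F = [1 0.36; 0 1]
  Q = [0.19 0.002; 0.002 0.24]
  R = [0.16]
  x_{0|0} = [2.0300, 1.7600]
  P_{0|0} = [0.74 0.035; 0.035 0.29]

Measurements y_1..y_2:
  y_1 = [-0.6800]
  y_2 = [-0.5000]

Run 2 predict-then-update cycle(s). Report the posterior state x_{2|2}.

x_post = [0.0668, -0.3143]

step 1: x^-=[2.6636, 1.7600]  P^-=[0.9928 0.1414; 0.1414 0.5300]  H_jac=[0.8343 0.5513]  S=[1.1422]  K=[0.7934; 0.3591]  nu=[-3.8725]  x^+=[-0.4089, 0.3694]  P^+=[0.2738 -0.1840; -0.1840 0.3827]
step 2: x^-=[-0.2760, 0.3694]  P^-=[0.3809 -0.0442; -0.0442 0.6227]  H_jac=[-0.5985 0.8012]  S=[0.7385]  K=[-0.3566; 0.7114]  nu=[-0.9611]  x^+=[0.0668, -0.3143]  P^+=[0.2869 0.1431; 0.1431 0.2490]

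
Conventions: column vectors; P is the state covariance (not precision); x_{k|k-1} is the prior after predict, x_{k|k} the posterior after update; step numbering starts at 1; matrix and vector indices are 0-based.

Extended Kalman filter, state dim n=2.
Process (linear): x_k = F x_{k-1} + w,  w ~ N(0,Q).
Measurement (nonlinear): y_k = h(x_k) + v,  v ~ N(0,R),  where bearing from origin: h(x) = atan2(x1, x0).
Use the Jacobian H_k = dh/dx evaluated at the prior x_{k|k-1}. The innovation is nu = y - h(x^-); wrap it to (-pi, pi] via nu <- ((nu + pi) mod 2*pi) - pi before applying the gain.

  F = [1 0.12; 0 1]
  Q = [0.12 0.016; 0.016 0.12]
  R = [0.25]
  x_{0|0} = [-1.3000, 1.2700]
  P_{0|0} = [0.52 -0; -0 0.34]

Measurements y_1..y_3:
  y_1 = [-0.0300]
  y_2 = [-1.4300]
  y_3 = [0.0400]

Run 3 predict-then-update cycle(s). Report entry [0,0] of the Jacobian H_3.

step 1: x^-=[-1.1476, 1.2700]  P^-=[0.6449 0.0568; 0.0568 0.4600]  H_jac=[-0.4335 -0.3917]  S=[0.4610]  K=[-0.6546; -0.4442]  nu=[-2.3356]  x^+=[0.3813, 2.3075]  P^+=[0.4473 -0.0773; -0.0773 0.3690]
step 2: x^-=[0.6582, 2.3075]  P^-=[0.5541 -0.0170; -0.0170 0.4890]  H_jac=[-0.4008 0.1143]  S=[0.3469]  K=[-0.6457; 0.1807]  nu=[-2.7229]  x^+=[2.4163, 1.8154]  P^+=[0.4095 0.0235; 0.0235 0.4777]
step 3: x^-=[2.6341, 1.8154]  P^-=[0.5420 0.0968; 0.0968 0.5977]  H_jac=[-0.1774 0.2574]  S=[0.2978]  K=[-0.2391; 0.4589]  nu=[-0.5634]  x^+=[2.7689, 1.5568]  P^+=[0.5250 0.1295; 0.1295 0.5350]

H_jac[0,0] = -0.1774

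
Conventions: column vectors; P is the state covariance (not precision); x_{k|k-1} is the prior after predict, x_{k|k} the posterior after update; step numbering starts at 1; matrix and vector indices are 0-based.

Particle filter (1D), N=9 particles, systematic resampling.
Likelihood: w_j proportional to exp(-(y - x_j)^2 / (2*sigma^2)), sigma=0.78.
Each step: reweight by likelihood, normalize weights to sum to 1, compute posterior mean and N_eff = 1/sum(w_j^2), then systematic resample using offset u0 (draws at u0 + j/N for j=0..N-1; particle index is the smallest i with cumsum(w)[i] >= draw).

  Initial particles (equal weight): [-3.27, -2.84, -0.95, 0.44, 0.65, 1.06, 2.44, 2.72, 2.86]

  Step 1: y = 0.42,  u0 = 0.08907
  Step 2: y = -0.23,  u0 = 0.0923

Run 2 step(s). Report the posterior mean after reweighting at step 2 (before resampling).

step 1: w=[0.0000, 0.0001, 0.0727, 0.3399, 0.3256, 0.2429, 0.0119, 0.0044, 0.0026]  mean=0.5977  Neff=3.4965  idx=[3, 3, 3, 4, 4, 4, 5, 5, 5]
step 2: w=[0.1562, 0.1562, 0.1562, 0.1196, 0.1196, 0.1196, 0.0575, 0.0575, 0.0575]  mean=0.6224  Neff=7.9341  idx=[0, 1, 2, 2, 3, 4, 5, 6, 8]

post_mean = 0.6224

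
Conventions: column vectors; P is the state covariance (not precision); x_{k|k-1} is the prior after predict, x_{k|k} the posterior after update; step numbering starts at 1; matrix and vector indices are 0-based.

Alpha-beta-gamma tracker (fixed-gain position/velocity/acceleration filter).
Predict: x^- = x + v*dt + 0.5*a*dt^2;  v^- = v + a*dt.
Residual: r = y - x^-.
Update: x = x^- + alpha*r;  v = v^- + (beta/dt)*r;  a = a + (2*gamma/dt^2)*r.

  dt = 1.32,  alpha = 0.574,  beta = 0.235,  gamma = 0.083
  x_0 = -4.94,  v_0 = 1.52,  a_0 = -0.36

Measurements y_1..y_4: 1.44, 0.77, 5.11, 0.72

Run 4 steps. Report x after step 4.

x_post = 3.4850

step 1: x_pred=-3.2472  r=4.6872  x^+=-0.5568  v^+=1.8793  a^+=0.0866
step 2: x_pred=1.9993  r=-1.2293  x^+=1.2937  v^+=1.7747  a^+=-0.0306
step 3: x_pred=3.6096  r=1.5004  x^+=4.4708  v^+=2.0015  a^+=0.1124
step 4: x_pred=7.2107  r=-6.4907  x^+=3.4850  v^+=0.9943  a^+=-0.5060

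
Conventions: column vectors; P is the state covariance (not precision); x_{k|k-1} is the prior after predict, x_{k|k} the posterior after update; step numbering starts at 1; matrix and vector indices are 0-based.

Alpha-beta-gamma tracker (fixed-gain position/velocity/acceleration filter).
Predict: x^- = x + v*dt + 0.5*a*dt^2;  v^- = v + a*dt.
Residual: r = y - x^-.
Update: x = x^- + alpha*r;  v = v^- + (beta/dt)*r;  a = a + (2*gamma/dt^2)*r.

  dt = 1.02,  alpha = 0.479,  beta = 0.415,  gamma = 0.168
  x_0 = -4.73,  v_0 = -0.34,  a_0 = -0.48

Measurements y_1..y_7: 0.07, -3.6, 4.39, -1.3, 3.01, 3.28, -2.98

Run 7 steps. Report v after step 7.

v_post = -4.5883

step 1: x_pred=-5.3265  r=5.3965  x^+=-2.7416  v^+=1.3660  a^+=1.2628
step 2: x_pred=-0.6913  r=-2.9087  x^+=-2.0846  v^+=1.4707  a^+=0.3234
step 3: x_pred=-0.4162  r=4.8062  x^+=1.8859  v^+=3.7561  a^+=1.8756
step 4: x_pred=6.6928  r=-7.9928  x^+=2.8643  v^+=2.4172  a^+=-0.7057
step 5: x_pred=4.9627  r=-1.9527  x^+=4.0274  v^+=0.9029  a^+=-1.3363
step 6: x_pred=4.2532  r=-0.9732  x^+=3.7870  v^+=-0.8561  a^+=-1.6506
step 7: x_pred=2.0552  r=-5.0352  x^+=-0.3567  v^+=-4.5883  a^+=-3.2767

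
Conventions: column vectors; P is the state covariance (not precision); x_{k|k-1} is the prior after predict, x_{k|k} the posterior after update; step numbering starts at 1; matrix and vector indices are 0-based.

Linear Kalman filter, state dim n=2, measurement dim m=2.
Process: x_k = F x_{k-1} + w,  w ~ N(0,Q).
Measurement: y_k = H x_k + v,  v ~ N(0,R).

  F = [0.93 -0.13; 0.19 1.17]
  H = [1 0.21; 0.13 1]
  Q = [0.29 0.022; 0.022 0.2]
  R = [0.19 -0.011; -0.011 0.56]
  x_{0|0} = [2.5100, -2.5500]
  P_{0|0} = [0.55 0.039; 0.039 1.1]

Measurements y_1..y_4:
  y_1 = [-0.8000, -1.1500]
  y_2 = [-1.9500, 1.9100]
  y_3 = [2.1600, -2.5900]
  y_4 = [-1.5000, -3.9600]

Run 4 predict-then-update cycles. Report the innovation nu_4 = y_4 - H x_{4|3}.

innov = [-2.6187, -2.8792]

step 1: x^-=[2.6658, -2.5066]  P^-=[0.7749 -0.0067; -0.0067 1.7430]  S=[1.0389 0.4489; 0.4489 2.3143]  K=[0.7934 -0.1133; 0.0225 0.7484]  nu=[-2.9394, 1.0100]  x^+=[0.2192, -1.8169]  P^+=[0.1718 -0.0945; -0.0945 0.4311]
step 2: x^-=[0.4401, -2.0842]  P^-=[0.4688 -0.1137; -0.1137 0.7544]  S=[0.6443 0.0916; 0.0916 1.2927]  K=[0.7034 -0.0906; -0.0120 0.5730]  nu=[-1.9524, 3.9370]  x^+=[-1.2900, 0.1950]  P^+=[0.1510 -0.0781; -0.0781 0.3311]
step 3: x^-=[-1.2251, -0.0170]  P^-=[0.4451 -0.0848; -0.0848 0.6240]  S=[0.6271 0.0908; 0.0908 1.1695]  K=[0.6926 -0.0768; -0.0021 0.5243]  nu=[3.3886, -2.4138]  x^+=[1.3073, -1.2898]  P^+=[0.1471 -0.0697; -0.0697 0.3027]
step 4: x^-=[1.3835, -1.2607]  P^-=[0.4392 -0.0722; -0.0722 0.5887]  S=[0.6248 0.0955; 0.0955 1.1373]  K=[0.6895 -0.0712; 0.0045 0.5090]  nu=[-2.6187, -2.8792]  x^+=[-0.2172, -2.7378]  P^+=[0.1457 -0.0664; -0.0664 0.2936]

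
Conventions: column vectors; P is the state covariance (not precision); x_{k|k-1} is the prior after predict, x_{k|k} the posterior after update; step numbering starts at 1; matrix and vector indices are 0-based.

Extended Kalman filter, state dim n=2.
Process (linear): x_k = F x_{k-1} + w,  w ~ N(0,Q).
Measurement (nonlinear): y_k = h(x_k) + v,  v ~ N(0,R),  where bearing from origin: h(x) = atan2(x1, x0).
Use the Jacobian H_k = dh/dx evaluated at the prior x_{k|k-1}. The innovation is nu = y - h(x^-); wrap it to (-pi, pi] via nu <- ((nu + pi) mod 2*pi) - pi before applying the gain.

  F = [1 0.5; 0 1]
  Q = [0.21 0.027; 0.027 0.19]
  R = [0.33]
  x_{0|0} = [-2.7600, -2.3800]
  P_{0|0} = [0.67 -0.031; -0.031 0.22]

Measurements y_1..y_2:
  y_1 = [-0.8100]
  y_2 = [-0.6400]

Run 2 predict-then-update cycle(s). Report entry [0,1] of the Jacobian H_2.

step 1: x^-=[-3.9500, -2.3800]  P^-=[0.9040 0.1060; 0.1060 0.4100]  H_jac=[0.1119 -0.1857]  S=[0.3511]  K=[0.2321; -0.1831]  nu=[1.7893]  x^+=[-3.5347, -2.7077]  P^+=[0.8851 0.1209; 0.1209 0.3982]
step 2: x^-=[-4.8885, -2.7077]  P^-=[1.3156 0.3470; 0.3470 0.5882]  H_jac=[0.0867 -0.1565]  S=[0.3449]  K=[0.1732; -0.1797]  nu=[1.9958]  x^+=[-4.5428, -3.0664]  P^+=[1.3052 0.3578; 0.3578 0.5771]

H_jac[0,1] = -0.1565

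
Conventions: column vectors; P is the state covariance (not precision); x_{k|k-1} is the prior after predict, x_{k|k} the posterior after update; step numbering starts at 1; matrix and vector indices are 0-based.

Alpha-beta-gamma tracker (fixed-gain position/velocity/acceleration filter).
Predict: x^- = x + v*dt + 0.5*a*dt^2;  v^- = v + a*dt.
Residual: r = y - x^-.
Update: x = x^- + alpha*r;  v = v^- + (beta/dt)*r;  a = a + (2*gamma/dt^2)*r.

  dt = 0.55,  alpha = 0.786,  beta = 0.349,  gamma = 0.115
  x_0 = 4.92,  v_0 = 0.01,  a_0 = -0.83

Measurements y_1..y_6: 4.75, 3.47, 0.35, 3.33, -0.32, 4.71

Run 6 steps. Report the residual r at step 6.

step 1: x_pred=4.8000  r=-0.0500  x^+=4.7607  v^+=-0.4782  a^+=-0.8680
step 2: x_pred=4.3664  r=-0.8964  x^+=3.6618  v^+=-1.5244  a^+=-1.5495
step 3: x_pred=2.5890  r=-2.2390  x^+=0.8292  v^+=-3.7974  a^+=-3.2520
step 4: x_pred=-1.7513  r=5.0813  x^+=2.2426  v^+=-2.3617  a^+=0.6115
step 5: x_pred=1.0362  r=-1.3562  x^+=-0.0298  v^+=-2.8859  a^+=-0.4196
step 6: x_pred=-1.6805  r=6.3905  x^+=3.3424  v^+=0.9384  a^+=4.4393

resid = 6.3905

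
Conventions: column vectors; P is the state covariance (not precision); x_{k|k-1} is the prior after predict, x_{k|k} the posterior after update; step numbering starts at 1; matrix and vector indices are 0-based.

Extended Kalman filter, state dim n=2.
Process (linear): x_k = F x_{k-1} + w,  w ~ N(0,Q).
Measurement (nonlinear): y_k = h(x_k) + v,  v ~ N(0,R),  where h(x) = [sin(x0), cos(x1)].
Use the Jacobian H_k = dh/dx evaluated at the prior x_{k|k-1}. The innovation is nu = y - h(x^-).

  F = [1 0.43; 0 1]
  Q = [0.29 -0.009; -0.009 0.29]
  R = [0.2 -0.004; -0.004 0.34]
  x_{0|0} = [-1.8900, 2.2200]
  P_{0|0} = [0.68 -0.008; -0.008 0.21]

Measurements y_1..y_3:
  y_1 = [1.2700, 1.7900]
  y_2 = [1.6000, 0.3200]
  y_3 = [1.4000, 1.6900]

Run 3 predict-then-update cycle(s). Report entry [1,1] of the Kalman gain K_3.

K[1,1] = -0.6388

step 1: x^-=[-0.9354, 2.2200]  P^-=[1.0019 0.0733; 0.0733 0.5000]  H_jac=[0.5935 0.0000; 0.0000 -0.7966]  S=[0.5529 -0.0387; -0.0387 0.6573]  K=[1.0737 -0.0257; 0.0365 -0.6038]  nu=[2.0748, 2.3946]  x^+=[1.2308, 0.8498]  P^+=[0.3620 0.0164; 0.0164 0.2579]
step 2: x^-=[1.5962, 0.8498]  P^-=[0.7137 0.1183; 0.1183 0.5479]  H_jac=[-0.0254 0.0000; 0.0000 -0.7511]  S=[0.2005 -0.0017; -0.0017 0.6491]  K=[-0.0915 -0.1371; -0.0205 -0.6341]  nu=[0.6003, -0.3402]  x^+=[1.5879, 1.0531]  P^+=[0.6999 0.0616; 0.0616 0.2869]
step 3: x^-=[2.0407, 1.0531]  P^-=[1.0959 0.1759; 0.1759 0.5769]  H_jac=[-0.4528 0.0000; 0.0000 -0.8690]  S=[0.4247 0.0652; 0.0652 0.7756]  K=[-1.1531 -0.1001; -0.0895 -0.6388]  nu=[0.5084, 1.1952]  x^+=[1.3348, 0.2442]  P^+=[0.5084 0.0339; 0.0339 0.2495]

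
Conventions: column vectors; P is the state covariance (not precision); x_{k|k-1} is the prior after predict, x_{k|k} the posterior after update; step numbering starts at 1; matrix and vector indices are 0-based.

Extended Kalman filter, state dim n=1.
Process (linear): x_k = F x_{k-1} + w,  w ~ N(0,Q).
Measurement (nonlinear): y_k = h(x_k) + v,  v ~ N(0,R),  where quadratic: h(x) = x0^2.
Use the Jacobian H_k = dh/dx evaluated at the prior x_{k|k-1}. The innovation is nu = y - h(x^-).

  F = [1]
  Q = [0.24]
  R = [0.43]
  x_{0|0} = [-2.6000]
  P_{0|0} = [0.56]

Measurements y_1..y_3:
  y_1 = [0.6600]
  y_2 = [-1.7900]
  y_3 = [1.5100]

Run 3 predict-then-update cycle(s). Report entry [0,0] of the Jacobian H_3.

step 1: x^-=[-2.6000]  P^-=[0.8000]  H_jac=[-5.2000]  S=[22.0620]  K=[-0.1886]  nu=[-6.1000]  x^+=[-1.4498]  P^+=[0.0156]
step 2: x^-=[-1.4498]  P^-=[0.2556]  H_jac=[-2.8996]  S=[2.5789]  K=[-0.2874]  nu=[-3.8919]  x^+=[-0.3314]  P^+=[0.0426]
step 3: x^-=[-0.3314]  P^-=[0.2826]  H_jac=[-0.6627]  S=[0.5541]  K=[-0.3380]  nu=[1.4002]  x^+=[-0.8046]  P^+=[0.2193]

H_jac[0,0] = -0.6627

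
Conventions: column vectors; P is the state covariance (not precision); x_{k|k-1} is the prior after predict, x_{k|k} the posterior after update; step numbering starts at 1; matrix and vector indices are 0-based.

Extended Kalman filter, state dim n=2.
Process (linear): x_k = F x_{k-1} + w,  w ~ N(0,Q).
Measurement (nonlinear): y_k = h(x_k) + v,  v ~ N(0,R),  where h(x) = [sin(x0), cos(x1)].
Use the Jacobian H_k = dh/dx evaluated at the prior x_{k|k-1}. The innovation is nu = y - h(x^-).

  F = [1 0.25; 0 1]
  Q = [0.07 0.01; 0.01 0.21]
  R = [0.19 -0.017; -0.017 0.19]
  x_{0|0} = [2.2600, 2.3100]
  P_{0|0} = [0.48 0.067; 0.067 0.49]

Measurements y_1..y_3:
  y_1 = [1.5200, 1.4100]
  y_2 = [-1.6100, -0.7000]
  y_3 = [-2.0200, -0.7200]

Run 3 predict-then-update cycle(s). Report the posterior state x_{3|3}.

x_post = [4.4293, 2.3228]

step 1: x^-=[2.8375, 2.3100]  P^-=[0.6141 0.1995; 0.1995 0.7000]  H_jac=[-0.9541 0.0000; 0.0000 -0.7390]  S=[0.7491 0.1237; 0.1237 0.5723]  K=[-0.7671 -0.0919; -0.1088 -0.8804]  nu=[1.2206, 2.0837]  x^+=[1.7098, 0.3427]  P^+=[0.1511 0.0060; 0.0060 0.2239]
step 2: x^-=[1.7955, 0.3427]  P^-=[0.2381 0.0719; 0.0719 0.4339]  H_jac=[-0.2228 0.0000; 0.0000 -0.3361]  S=[0.2018 -0.0116; -0.0116 0.2390]  K=[-0.2694 -0.1142; -0.1148 -0.6156]  nu=[-2.5849, -1.6418]  x^+=[2.6795, 1.6504]  P^+=[0.2210 0.0510; 0.0510 0.3423]
step 3: x^-=[3.0921, 1.6504]  P^-=[0.3379 0.1465; 0.1465 0.5523]  H_jac=[-0.9988 0.0000; 0.0000 -0.9968]  S=[0.5271 0.1289; 0.1289 0.7388]  K=[-0.6183 -0.0898; -0.0997 -0.7278]  nu=[-2.0694, -0.6405]  x^+=[4.4293, 2.3228]  P^+=[0.1161 0.0066; 0.0066 0.1370]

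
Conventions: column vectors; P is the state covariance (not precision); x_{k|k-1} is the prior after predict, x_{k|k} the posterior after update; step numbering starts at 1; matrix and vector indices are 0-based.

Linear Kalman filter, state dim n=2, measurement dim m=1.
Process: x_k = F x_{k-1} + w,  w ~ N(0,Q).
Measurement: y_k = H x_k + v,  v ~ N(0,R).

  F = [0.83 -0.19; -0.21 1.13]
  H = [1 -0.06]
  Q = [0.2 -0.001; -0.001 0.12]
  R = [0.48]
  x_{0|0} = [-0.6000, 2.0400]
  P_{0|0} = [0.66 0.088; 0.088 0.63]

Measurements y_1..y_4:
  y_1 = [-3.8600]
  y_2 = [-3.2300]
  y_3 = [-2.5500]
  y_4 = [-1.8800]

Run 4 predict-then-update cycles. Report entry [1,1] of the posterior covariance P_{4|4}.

step 1: x^-=[-0.8856, 2.4312]  P^-=[0.6497 -0.1653; -0.1653 0.9118]  S=[1.1528]  K=[0.5722; -0.1908]  nu=[-2.8285]  x^+=[-2.5040, 2.9709]  P^+=[0.2723 -0.0394; -0.0394 0.8698]
step 2: x^-=[-2.6428, 3.8830]  P^-=[0.4314 -0.2737; -0.2737 1.2614]  S=[0.9488]  K=[0.4720; -0.3683]  nu=[-0.3542]  x^+=[-2.8100, 4.0134]  P^+=[0.2200 -0.1088; -0.1088 1.1327]
step 3: x^-=[-3.0948, 5.1253]  P^-=[0.4268 -0.3889; -0.3889 1.6277]  S=[0.9593]  K=[0.4692; -0.5072]  nu=[0.8523]  x^+=[-2.6949, 4.6929]  P^+=[0.2156 -0.1606; -0.1606 1.3809]
step 4: x^-=[-3.1284, 5.8689]  P^-=[0.4490 -0.4921; -0.4921 1.9690]  S=[0.9952]  K=[0.4809; -0.6132]  nu=[1.6006]  x^+=[-2.3588, 4.8875]  P^+=[0.2189 -0.1987; -0.1987 1.5948]

P_post[1,1] = 1.5948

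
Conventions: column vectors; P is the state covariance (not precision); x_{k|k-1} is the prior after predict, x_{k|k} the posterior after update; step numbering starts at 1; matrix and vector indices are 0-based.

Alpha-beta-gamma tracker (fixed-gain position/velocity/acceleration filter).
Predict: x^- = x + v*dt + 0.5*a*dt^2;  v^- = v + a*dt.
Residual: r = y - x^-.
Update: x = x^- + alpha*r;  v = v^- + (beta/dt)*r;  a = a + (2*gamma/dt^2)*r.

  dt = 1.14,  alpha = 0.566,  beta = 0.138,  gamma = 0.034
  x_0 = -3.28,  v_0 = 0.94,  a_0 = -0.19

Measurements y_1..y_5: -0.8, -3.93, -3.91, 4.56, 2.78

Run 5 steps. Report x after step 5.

x_post = 2.2209

step 1: x_pred=-2.3319  r=1.5319  x^+=-1.4648  v^+=0.9088  a^+=-0.1098
step 2: x_pred=-0.5001  r=-3.4299  x^+=-2.4414  v^+=0.3684  a^+=-0.2893
step 3: x_pred=-2.2094  r=-1.7006  x^+=-3.1720  v^+=-0.1673  a^+=-0.3783
step 4: x_pred=-3.6084  r=8.1684  x^+=1.0149  v^+=0.3903  a^+=0.0491
step 5: x_pred=1.4918  r=1.2882  x^+=2.2209  v^+=0.6022  a^+=0.1165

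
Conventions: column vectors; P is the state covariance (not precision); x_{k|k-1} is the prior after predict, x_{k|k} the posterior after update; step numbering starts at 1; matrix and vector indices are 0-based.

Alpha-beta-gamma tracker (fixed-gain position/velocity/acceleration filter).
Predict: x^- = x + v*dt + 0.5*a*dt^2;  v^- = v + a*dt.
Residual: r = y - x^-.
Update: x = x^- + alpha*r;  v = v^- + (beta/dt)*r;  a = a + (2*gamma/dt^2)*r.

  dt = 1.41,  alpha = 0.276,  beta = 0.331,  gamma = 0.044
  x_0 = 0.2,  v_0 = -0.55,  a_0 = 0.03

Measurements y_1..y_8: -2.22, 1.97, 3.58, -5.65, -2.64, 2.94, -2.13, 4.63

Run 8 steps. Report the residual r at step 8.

resid = 5.6284

step 1: x_pred=-0.5457  r=-1.6743  x^+=-1.0078  v^+=-0.9007  a^+=-0.0441
step 2: x_pred=-2.3217  r=4.2917  x^+=-1.1372  v^+=0.0445  a^+=0.1459
step 3: x_pred=-0.9294  r=4.5094  x^+=0.3152  v^+=1.3088  a^+=0.3455
step 4: x_pred=2.5040  r=-8.1540  x^+=0.2535  v^+=-0.1183  a^+=-0.0155
step 5: x_pred=0.0713  r=-2.7113  x^+=-0.6770  v^+=-0.7766  a^+=-0.1355
step 6: x_pred=-1.9067  r=4.8467  x^+=-0.5690  v^+=0.1702  a^+=0.0791
step 7: x_pred=-0.2505  r=-1.8795  x^+=-0.7692  v^+=-0.1596  a^+=-0.0041
step 8: x_pred=-0.9984  r=5.6284  x^+=0.5550  v^+=1.1558  a^+=0.2450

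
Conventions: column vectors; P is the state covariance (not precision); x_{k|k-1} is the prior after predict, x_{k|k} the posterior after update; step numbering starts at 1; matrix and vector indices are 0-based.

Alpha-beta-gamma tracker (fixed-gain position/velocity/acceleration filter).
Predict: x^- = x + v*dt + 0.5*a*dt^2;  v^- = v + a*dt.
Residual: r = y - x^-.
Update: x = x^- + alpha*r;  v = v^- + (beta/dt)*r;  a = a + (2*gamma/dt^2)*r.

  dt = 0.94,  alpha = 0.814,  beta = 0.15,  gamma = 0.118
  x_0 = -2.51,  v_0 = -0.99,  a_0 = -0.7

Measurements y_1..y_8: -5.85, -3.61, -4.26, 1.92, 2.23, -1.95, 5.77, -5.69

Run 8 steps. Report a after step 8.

step 1: x_pred=-3.7499  r=-2.1001  x^+=-5.4594  v^+=-1.9831  a^+=-1.2609
step 2: x_pred=-7.8806  r=4.2706  x^+=-4.4043  v^+=-2.4869  a^+=-0.1203
step 3: x_pred=-6.7952  r=2.5352  x^+=-4.7315  v^+=-2.1954  a^+=0.5568
step 4: x_pred=-6.5493  r=8.4693  x^+=0.3447  v^+=-0.3206  a^+=2.8189
step 5: x_pred=1.2888  r=0.9412  x^+=2.0549  v^+=2.4794  a^+=3.0703
step 6: x_pred=5.7420  r=-7.6920  x^+=-0.5193  v^+=4.1380  a^+=1.0158
step 7: x_pred=3.8192  r=1.9508  x^+=5.4072  v^+=5.4041  a^+=1.5369
step 8: x_pred=11.1660  r=-16.8560  x^+=-2.5548  v^+=4.1590  a^+=-2.9652

a_post = -2.9652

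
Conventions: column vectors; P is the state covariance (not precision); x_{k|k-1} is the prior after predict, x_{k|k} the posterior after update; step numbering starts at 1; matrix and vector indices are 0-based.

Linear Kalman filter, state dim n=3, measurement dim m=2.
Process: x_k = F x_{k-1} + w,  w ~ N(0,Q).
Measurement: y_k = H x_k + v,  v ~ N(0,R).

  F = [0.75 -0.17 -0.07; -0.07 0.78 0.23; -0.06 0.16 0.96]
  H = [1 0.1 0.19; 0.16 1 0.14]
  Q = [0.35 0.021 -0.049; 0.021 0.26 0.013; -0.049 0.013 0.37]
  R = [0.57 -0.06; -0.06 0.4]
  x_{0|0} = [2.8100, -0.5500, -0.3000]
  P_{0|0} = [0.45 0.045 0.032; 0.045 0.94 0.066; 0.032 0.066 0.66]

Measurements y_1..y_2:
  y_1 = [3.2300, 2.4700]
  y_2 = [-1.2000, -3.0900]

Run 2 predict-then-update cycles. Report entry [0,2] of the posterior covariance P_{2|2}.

step 1: x^-=[2.2220, -0.6947, -0.5446]  P^-=[0.6203 -0.1115 -0.1216; -0.1115 0.8868 0.3246; -0.1216 0.3246 1.0197]  S=[1.1797 0.0872; 0.0872 1.3724]  K=[0.5006 -0.0532; -0.0164 0.6673; 0.0648 0.3222]  nu=[1.1809, 2.8854]  x^+=[2.6598, 1.2114, 0.4617]  P^+=[0.3253 -0.0823 -0.1502; -0.0823 0.2772 0.0274; -0.1502 0.0274 0.8686]
step 2: x^-=[1.7566, 0.8649, 0.4775]  P^-=[0.5827 -0.1252 -0.2538; -0.1252 0.4999 0.2792; -0.2538 0.2792 1.2061]  S=[1.0903 0.0018; 0.0018 0.9652]  K=[0.4788 -0.0708; -0.0212 0.5377; 0.0023 0.4222]  nu=[-3.1338, -4.3028]  x^+=[0.5609, -1.3823, -1.3462]  P^+=[0.3280 -0.0778 -0.2265; -0.0778 0.2204 0.0602; -0.2265 0.0602 1.0340]

P_post[0,2] = -0.2265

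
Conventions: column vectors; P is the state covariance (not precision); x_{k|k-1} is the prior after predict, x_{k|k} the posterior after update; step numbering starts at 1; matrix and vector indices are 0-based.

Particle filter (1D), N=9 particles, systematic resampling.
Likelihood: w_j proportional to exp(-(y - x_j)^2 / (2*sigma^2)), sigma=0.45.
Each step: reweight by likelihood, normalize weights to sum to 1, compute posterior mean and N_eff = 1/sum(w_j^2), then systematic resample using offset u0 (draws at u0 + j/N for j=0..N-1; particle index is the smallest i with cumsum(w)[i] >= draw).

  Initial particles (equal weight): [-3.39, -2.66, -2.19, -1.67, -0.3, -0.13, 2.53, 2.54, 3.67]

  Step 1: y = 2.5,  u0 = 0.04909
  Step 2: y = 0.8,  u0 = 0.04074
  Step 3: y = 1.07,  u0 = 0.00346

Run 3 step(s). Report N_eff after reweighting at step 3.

step 1: w=[0.0000, 0.0000, 0.0000, 0.0000, 0.0000, 0.0000, 0.4920, 0.4912, 0.0168]  mean=2.5541  Neff=2.0677  idx=[6, 6, 6, 6, 7, 7, 7, 7, 7]
step 2: w=[0.1164, 0.1164, 0.1164, 0.1164, 0.1069, 0.1069, 0.1069, 0.1069, 0.1069]  mean=2.5353  Neff=8.9836  idx=[0, 1, 2, 3, 4, 5, 6, 7, 8]
step 3: w=[0.1156, 0.1156, 0.1156, 0.1156, 0.1075, 0.1075, 0.1075, 0.1075, 0.1075]  mean=2.5354  Neff=8.9883  idx=[0, 0, 1, 2, 3, 4, 5, 6, 7]

N_eff = 8.9883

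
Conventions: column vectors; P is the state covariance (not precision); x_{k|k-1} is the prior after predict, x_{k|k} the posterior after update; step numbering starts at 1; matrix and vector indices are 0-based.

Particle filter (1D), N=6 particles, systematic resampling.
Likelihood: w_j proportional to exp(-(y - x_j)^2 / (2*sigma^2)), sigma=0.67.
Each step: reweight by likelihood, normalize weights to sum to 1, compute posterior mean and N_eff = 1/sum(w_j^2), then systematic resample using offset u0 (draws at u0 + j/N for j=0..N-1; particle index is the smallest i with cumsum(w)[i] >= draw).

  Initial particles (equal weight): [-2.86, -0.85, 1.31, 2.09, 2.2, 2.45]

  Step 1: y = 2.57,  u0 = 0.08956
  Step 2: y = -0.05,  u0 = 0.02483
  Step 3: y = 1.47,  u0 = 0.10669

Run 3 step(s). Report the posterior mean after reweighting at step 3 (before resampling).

step 1: w=[0.0000, 0.0000, 0.0612, 0.2776, 0.3081, 0.3531]  mean=2.2033  Neff=3.3289  idx=[3, 3, 4, 4, 5, 5]
step 2: w=[0.2874, 0.2874, 0.1679, 0.1679, 0.0447, 0.0447]  mean=2.1591  Neff=4.4331  idx=[0, 0, 1, 1, 2, 3]
step 3: w=[0.1756, 0.1756, 0.1756, 0.1756, 0.1488, 0.1488]  mean=2.1227  Neff=5.9658  idx=[0, 1, 2, 3, 4, 5]

post_mean = 2.1227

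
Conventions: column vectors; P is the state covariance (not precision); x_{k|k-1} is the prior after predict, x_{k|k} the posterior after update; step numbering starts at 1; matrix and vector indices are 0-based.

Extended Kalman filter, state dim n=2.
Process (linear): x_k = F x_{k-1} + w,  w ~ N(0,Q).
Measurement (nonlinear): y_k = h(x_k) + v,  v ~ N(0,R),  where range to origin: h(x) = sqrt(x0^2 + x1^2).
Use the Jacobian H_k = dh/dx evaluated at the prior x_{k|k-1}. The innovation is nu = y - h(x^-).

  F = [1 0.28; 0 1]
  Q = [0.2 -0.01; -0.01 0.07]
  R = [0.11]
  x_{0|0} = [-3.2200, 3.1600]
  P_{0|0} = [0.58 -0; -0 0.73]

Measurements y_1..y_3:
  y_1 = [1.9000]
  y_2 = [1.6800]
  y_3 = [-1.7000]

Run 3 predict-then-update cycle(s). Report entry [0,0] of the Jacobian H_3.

H_jac[0,0] = -0.2633

step 1: x^-=[-2.3352, 3.1600]  P^-=[0.8372 0.1944; 0.1944 0.8000]  H_jac=[-0.5943 0.8042]  S=[0.7373]  K=[-0.4628; 0.7159]  nu=[-2.0292]  x^+=[-1.3961, 1.7073]  P^+=[0.6793 0.4387; 0.4387 0.4221]
step 2: x^-=[-0.9180, 1.7073]  P^-=[1.1581 0.5469; 0.5469 0.4921]  H_jac=[-0.4736 0.8807]  S=[0.2952]  K=[-0.2262; 0.5908]  nu=[-0.2584]  x^+=[-0.8596, 1.5546]  P^+=[1.1430 0.5863; 0.5863 0.3891]
step 3: x^-=[-0.4243, 1.5546]  P^-=[1.7018 0.6853; 0.6853 0.4591]  H_jac=[-0.2633 0.9647]  S=[0.3071]  K=[0.6937; 0.8546]  nu=[-3.3115]  x^+=[-2.7214, -1.2754]  P^+=[1.5540 0.5032; 0.5032 0.2348]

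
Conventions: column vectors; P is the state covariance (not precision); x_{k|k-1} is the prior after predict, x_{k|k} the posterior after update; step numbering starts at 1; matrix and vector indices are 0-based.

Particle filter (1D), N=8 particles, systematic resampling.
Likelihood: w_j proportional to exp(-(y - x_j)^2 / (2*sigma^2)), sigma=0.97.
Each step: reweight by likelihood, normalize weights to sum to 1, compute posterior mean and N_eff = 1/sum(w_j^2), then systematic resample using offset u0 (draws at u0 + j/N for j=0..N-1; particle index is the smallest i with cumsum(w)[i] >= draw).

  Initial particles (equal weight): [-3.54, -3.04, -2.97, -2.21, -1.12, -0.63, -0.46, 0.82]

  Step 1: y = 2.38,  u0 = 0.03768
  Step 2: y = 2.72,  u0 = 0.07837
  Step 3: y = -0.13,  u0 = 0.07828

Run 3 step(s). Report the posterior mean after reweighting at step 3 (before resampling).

step 1: w=[0.0000, 0.0000, 0.0000, 0.0000, 0.0050, 0.0272, 0.0462, 0.9215]  mean=0.7115  Neff=1.1736  idx=[6, 7, 7, 7, 7, 7, 7, 7]
step 2: w=[0.0045, 0.1422, 0.1422, 0.1422, 0.1422, 0.1422, 0.1422, 0.1422]  mean=0.8143  Neff=7.0623  idx=[1, 2, 3, 4, 5, 5, 6, 7]
step 3: w=[0.1250, 0.1250, 0.1250, 0.1250, 0.1250, 0.1250, 0.1250, 0.1250]  mean=0.8200  Neff=8.0000  idx=[0, 1, 2, 3, 4, 5, 6, 7]

post_mean = 0.8200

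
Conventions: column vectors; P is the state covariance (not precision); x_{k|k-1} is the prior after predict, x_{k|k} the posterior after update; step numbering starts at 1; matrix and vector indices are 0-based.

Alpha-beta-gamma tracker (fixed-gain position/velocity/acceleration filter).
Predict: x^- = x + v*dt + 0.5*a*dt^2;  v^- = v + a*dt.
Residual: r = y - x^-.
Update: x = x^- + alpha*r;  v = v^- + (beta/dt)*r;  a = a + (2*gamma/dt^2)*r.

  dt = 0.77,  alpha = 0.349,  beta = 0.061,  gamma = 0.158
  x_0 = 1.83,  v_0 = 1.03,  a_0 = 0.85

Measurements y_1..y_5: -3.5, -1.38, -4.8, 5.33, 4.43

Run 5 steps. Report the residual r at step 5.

step 1: x_pred=2.8751  r=-6.3751  x^+=0.6502  v^+=1.1795  a^+=-2.5478
step 2: x_pred=0.8031  r=-2.1831  x^+=0.0412  v^+=-0.9553  a^+=-3.7113
step 3: x_pred=-1.7946  r=-3.0054  x^+=-2.8435  v^+=-4.0510  a^+=-5.3131
step 4: x_pred=-7.5378  r=12.8678  x^+=-3.0470  v^+=-7.1227  a^+=1.5451
step 5: x_pred=-8.0734  r=12.5034  x^+=-3.7097  v^+=-4.9424  a^+=8.2091

resid = 12.5034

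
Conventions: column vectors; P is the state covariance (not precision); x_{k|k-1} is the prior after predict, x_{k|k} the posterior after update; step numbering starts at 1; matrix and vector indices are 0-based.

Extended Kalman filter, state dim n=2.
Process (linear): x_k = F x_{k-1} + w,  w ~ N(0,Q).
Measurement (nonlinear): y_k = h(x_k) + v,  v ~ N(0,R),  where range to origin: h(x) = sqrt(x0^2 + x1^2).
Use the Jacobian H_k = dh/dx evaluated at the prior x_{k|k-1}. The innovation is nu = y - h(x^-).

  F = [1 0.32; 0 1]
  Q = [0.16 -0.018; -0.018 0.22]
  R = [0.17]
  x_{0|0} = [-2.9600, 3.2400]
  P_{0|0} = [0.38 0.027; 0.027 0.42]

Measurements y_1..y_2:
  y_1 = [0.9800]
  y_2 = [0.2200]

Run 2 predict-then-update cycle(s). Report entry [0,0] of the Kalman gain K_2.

step 1: x^-=[-1.9232, 3.2400]  P^-=[0.6003 0.1434; 0.1434 0.6400]  H_jac=[-0.5104 0.8599]  S=[0.6738]  K=[-0.2717; 0.7082]  nu=[-2.7878]  x^+=[-1.1656, 1.2657]  P^+=[0.5505 0.2731; 0.2731 0.3021]
step 2: x^-=[-0.7606, 1.2657]  P^-=[0.9162 0.3517; 0.3517 0.5221]  H_jac=[-0.5151 0.8571]  S=[0.4861]  K=[-0.3506; 0.5479]  nu=[-1.2567]  x^+=[-0.3200, 0.5772]  P^+=[0.8565 0.4451; 0.4451 0.3762]

K[0,0] = -0.3506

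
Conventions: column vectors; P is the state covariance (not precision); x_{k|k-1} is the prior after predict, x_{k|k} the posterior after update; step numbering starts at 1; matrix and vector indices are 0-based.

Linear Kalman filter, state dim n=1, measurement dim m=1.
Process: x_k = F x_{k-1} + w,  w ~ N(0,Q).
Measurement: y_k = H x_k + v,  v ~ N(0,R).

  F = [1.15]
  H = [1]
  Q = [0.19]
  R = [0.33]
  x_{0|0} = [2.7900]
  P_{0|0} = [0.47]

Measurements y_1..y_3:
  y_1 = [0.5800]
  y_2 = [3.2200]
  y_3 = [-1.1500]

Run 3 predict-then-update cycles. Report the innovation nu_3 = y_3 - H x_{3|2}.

step 1: x^-=[3.2085]  P^-=[0.8116]  S=[1.1416]  K=[0.7109]  nu=[-2.6285]  x^+=[1.3398]  P^+=[0.2346]
step 2: x^-=[1.5408]  P^-=[0.5003]  S=[0.8303]  K=[0.6025]  nu=[1.6792]  x^+=[2.5526]  P^+=[0.1988]
step 3: x^-=[2.9355]  P^-=[0.4530]  S=[0.7830]  K=[0.5785]  nu=[-4.0855]  x^+=[0.5719]  P^+=[0.1909]

innov = [-4.0855]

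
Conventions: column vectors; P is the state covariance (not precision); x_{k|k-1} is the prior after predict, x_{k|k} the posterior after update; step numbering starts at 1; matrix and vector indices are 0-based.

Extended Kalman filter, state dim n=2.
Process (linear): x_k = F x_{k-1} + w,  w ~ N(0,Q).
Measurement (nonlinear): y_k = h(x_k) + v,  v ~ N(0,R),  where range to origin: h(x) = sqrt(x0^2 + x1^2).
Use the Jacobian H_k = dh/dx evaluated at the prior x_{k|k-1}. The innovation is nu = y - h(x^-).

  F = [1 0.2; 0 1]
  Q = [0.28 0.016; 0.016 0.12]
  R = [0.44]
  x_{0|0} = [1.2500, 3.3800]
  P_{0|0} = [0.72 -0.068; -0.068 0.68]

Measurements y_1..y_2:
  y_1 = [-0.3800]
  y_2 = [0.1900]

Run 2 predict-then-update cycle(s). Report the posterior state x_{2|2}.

step 1: x^-=[1.9260, 3.3800]  P^-=[1.0000 0.0840; 0.0840 0.8000]  H_jac=[0.4951 0.8688]  S=[1.3613]  K=[0.4173; 0.5412]  nu=[-4.2702]  x^+=[0.1440, 1.0692]  P^+=[0.7629 -0.2234; -0.2234 0.4014]
step 2: x^-=[0.3579, 1.0692]  P^-=[0.9696 -0.1271; -0.1271 0.5214]  H_jac=[0.3174 0.9483]  S=[0.9300]  K=[0.2013; 0.4882]  nu=[-0.9375]  x^+=[0.1692, 0.6115]  P^+=[0.9320 -0.2185; -0.2185 0.2997]

x_post = [0.1692, 0.6115]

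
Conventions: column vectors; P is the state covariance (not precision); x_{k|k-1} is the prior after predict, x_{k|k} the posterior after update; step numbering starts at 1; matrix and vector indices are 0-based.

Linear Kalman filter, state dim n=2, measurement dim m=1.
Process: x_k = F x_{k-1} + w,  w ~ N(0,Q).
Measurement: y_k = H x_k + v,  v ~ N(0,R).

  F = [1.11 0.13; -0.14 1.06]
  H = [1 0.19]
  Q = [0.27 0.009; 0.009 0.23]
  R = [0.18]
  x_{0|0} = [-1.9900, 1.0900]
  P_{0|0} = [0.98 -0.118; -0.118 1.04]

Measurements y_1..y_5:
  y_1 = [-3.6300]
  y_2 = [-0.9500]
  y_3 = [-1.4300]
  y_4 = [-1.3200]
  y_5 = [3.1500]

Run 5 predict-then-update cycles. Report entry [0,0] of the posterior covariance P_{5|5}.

P_post[0,0] = 0.1822

step 1: x^-=[-2.0672, 1.4340]  P^-=[1.4610 -0.1367; -0.1367 1.4528]  S=[1.6415]  K=[0.8742; 0.0849]  nu=[-1.8353]  x^+=[-3.6716, 1.2782]  P^+=[0.2065 -0.2585; -0.2585 1.4409]
step 2: x^-=[-3.9093, 1.8689]  P^-=[0.4741 -0.1240; -0.1240 1.9298]  S=[0.6767]  K=[0.6659; 0.3586]  nu=[2.6042]  x^+=[-2.1753, 2.8029]  P^+=[0.1741 -0.2856; -0.2856 1.8428]
step 3: x^-=[-2.0502, 3.2756]  P^-=[0.4333 -0.0949; -0.0949 2.3887]  S=[0.6634]  K=[0.6259; 0.5410]  nu=[-0.0022]  x^+=[-2.0515, 3.2744]  P^+=[0.1734 -0.3196; -0.3196 2.1945]
step 4: x^-=[-1.8515, 3.7581]  P^-=[0.4285 -0.0857; -0.0857 2.7940]  S=[0.6768]  K=[0.6091; 0.6577]  nu=[-0.1825]  x^+=[-1.9627, 3.6381]  P^+=[0.1774 -0.3568; -0.3568 2.5012]
step 5: x^-=[-1.7056, 4.1311]  P^-=[0.4279 -0.0873; -0.0873 3.1498]  S=[0.6884]  K=[0.5975; 0.7425]  nu=[4.0707]  x^+=[0.7265, 7.1538]  P^+=[0.1822 -0.3927; -0.3927 2.7702]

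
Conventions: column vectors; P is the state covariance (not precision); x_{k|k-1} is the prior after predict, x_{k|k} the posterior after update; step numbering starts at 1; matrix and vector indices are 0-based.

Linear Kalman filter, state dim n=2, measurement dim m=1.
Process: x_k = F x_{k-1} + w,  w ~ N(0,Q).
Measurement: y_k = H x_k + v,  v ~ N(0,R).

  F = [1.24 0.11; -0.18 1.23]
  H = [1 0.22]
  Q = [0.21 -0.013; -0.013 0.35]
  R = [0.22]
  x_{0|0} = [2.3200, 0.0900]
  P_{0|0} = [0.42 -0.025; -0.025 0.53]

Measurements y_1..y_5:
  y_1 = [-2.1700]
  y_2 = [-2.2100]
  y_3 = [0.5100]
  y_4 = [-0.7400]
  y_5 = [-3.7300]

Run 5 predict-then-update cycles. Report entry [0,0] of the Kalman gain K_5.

K[0,0] = 0.4169

step 1: x^-=[2.8867, -0.3069]  P^-=[0.8554 -0.0727; -0.0727 1.1765]  S=[1.1004]  K=[0.7628; 0.1692]  nu=[-4.9892]  x^+=[-0.9193, -1.1510]  P^+=[0.2151 -0.2147; -0.2147 1.1450]
step 2: x^-=[-1.2665, -1.2503]  P^-=[0.4960 -0.2293; -0.2293 2.1843]  S=[0.7208]  K=[0.6181; 0.3486]  nu=[-0.6684]  x^+=[-1.6797, -1.4833]  P^+=[0.2206 -0.3846; -0.3846 2.0967]
step 3: x^-=[-2.2459, -1.5221]  P^-=[0.4696 -0.3575; -0.3575 3.6996]  S=[0.7114]  K=[0.5496; 0.6416]  nu=[3.0908]  x^+=[-0.5472, 0.4609]  P^+=[0.2547 -0.6083; -0.6083 3.4068]
step 4: x^-=[-0.6279, 0.6654]  P^-=[0.4770 -0.5247; -0.5247 5.7817]  S=[0.7459]  K=[0.4847; 1.0018]  nu=[-0.2585]  x^+=[-0.7532, 0.4064]  P^+=[0.3017 -0.8869; -0.8869 5.0331]
step 5: x^-=[-0.8892, 0.6354]  P^-=[0.4929 -0.7345; -0.7345 8.3671]  S=[0.7947]  K=[0.4169; 1.3920]  nu=[-2.9806]  x^+=[-2.1319, -3.5137]  P^+=[0.3548 -1.1957; -1.1957 6.8271]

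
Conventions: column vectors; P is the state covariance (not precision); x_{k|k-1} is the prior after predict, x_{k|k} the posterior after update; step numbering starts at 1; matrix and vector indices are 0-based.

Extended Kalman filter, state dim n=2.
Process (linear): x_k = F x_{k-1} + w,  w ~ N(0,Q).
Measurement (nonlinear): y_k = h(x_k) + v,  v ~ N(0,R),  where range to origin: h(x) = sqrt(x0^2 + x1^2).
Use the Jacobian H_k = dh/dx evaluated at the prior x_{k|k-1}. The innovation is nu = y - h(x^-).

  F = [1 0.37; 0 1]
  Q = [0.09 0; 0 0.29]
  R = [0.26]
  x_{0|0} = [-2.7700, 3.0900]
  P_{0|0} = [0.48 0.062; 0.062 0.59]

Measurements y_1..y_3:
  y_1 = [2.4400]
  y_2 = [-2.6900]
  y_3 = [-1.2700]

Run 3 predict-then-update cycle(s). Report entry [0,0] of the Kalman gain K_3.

step 1: x^-=[-1.6267, 3.0900]  P^-=[0.6967 0.2803; 0.2803 0.8800]  H_jac=[-0.4658 0.8849]  S=[0.8691]  K=[-0.0880; 0.7457]  nu=[-1.0520]  x^+=[-1.5341, 2.3055]  P^+=[0.6899 0.3373; 0.3373 0.3967]
step 2: x^-=[-0.6811, 2.3055]  P^-=[1.0839 0.4841; 0.4841 0.6867]  H_jac=[-0.2833 0.9590]  S=[0.7155]  K=[0.2197; 0.7287]  nu=[-5.0940]  x^+=[-1.8004, -1.4066]  P^+=[1.0493 0.3696; 0.3696 0.3067]
step 3: x^-=[-2.3208, -1.4066]  P^-=[1.4548 0.4830; 0.4830 0.5967]  H_jac=[-0.8552 -0.5183]  S=[1.9125]  K=[-0.7814; -0.3777]  nu=[-3.9838]  x^+=[0.7923, 0.0982]  P^+=[0.2869 -0.0815; -0.0815 0.3239]

K[0,0] = -0.7814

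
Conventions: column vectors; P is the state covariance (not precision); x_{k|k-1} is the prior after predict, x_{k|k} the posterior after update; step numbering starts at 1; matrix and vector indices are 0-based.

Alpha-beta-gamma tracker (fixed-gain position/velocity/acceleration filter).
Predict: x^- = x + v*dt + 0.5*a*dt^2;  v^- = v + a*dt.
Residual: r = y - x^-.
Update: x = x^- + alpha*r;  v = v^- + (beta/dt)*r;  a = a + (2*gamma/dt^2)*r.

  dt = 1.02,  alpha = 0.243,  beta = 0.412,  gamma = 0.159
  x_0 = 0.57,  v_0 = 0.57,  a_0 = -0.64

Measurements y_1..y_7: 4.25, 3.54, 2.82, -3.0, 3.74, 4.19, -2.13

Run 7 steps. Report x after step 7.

step 1: x_pred=0.8185  r=3.4315  x^+=1.6523  v^+=1.3033  a^+=0.4089
step 2: x_pred=3.1944  r=0.3456  x^+=3.2783  v^+=1.8599  a^+=0.5145
step 3: x_pred=5.4431  r=-2.6231  x^+=4.8057  v^+=1.3252  a^+=-0.2873
step 4: x_pred=6.0079  r=-9.0079  x^+=3.8190  v^+=-2.6063  a^+=-3.0405
step 5: x_pred=-0.4211  r=4.1611  x^+=0.5900  v^+=-4.0269  a^+=-1.7687
step 6: x_pred=-4.4375  r=8.6275  x^+=-2.3410  v^+=-2.3461  a^+=0.8683
step 7: x_pred=-4.2824  r=2.1524  x^+=-3.7593  v^+=-0.5911  a^+=1.5262

x_post = -3.7593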